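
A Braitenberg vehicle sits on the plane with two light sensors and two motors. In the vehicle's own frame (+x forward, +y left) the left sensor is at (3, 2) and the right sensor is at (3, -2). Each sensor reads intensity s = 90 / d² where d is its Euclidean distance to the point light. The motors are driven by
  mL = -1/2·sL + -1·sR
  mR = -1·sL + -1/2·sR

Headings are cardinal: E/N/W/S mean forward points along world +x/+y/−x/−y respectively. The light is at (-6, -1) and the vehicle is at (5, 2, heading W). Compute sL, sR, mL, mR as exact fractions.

left sensor world pos  = (2, 0); dL² = 65
right sensor world pos = (2, 4); dR² = 89
sL = 90/65 = 18/13
sR = 90/89 = 90/89
mL = -1/2·sL + -1·sR = -1971/1157
mR = -1·sL + -1/2·sR = -2187/1157

18/13 90/89 -1971/1157 -2187/1157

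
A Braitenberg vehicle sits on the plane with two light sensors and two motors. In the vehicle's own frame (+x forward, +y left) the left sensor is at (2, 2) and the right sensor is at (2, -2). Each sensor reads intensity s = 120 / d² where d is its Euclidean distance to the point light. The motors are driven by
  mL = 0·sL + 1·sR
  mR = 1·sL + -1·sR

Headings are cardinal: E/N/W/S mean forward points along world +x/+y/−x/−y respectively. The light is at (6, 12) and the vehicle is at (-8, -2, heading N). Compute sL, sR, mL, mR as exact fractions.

left sensor world pos  = (-10, 0); dL² = 400
right sensor world pos = (-6, 0); dR² = 288
sL = 120/400 = 3/10
sR = 120/288 = 5/12
mL = 0·sL + 1·sR = 5/12
mR = 1·sL + -1·sR = -7/60

3/10 5/12 5/12 -7/60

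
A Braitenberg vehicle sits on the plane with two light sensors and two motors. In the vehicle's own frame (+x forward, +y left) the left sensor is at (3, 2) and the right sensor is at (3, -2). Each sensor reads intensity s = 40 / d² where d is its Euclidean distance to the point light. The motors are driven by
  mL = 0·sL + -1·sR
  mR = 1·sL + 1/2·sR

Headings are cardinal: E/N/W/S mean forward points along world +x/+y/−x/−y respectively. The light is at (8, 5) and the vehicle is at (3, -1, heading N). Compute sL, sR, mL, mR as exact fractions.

20/29 20/9 -20/9 470/261

left sensor world pos  = (1, 2); dL² = 58
right sensor world pos = (5, 2); dR² = 18
sL = 40/58 = 20/29
sR = 40/18 = 20/9
mL = 0·sL + -1·sR = -20/9
mR = 1·sL + 1/2·sR = 470/261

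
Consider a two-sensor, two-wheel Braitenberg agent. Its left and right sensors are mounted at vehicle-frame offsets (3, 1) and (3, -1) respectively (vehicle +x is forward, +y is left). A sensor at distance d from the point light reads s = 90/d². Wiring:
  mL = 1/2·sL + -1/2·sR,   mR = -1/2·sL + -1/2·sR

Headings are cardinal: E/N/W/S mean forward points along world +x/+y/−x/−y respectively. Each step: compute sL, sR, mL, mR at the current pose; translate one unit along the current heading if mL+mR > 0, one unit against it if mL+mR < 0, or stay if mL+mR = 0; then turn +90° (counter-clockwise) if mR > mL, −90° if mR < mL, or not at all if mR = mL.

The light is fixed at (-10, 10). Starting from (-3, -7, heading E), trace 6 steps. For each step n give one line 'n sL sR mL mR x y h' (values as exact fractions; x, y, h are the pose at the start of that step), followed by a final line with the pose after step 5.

n=0: pose=(-3,-7,E); sL=45/178, sR=45/212; mL=765/37736, mR=-8775/37736; mL+mR=-45/212 → advance -1; mR−mL=-45/178 → turn -1·90°
n=1: pose=(-4,-7,S); sL=90/449, sR=18/85; mL=-216/38165, mR=-7866/38165; mL+mR=-18/85 → advance -1; mR−mL=-90/449 → turn -1·90°
n=2: pose=(-4,-6,W); sL=45/149, sR=5/13; mL=-80/1937, mR=-665/1937; mL+mR=-5/13 → advance -1; mR−mL=-45/149 → turn -1·90°
n=3: pose=(-3,-6,N); sL=18/41, sR=90/233; mL=252/9553, mR=-3942/9553; mL+mR=-90/233 → advance -1; mR−mL=-18/41 → turn -1·90°
n=4: pose=(-3,-7,E); sL=45/178, sR=45/212; mL=765/37736, mR=-8775/37736; mL+mR=-45/212 → advance -1; mR−mL=-45/178 → turn -1·90°
n=5: pose=(-4,-7,S); sL=90/449, sR=18/85; mL=-216/38165, mR=-7866/38165; mL+mR=-18/85 → advance -1; mR−mL=-90/449 → turn -1·90°

0 45/178 45/212 765/37736 -8775/37736 -3 -7 E
1 90/449 18/85 -216/38165 -7866/38165 -4 -7 S
2 45/149 5/13 -80/1937 -665/1937 -4 -6 W
3 18/41 90/233 252/9553 -3942/9553 -3 -6 N
4 45/178 45/212 765/37736 -8775/37736 -3 -7 E
5 90/449 18/85 -216/38165 -7866/38165 -4 -7 S
final -4 -6 W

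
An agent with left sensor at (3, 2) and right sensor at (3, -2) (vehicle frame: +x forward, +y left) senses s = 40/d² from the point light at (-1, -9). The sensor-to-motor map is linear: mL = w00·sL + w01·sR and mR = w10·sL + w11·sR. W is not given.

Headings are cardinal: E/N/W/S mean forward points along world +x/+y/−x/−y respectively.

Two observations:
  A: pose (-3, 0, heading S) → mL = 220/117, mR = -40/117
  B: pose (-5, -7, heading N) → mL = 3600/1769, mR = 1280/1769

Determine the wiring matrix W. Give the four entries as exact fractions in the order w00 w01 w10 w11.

1 1 -1 1

obs A: pose=(-3,0,S) → sL=10/9, sR=10/13, mL=220/117, mR=-40/117
obs B: pose=(-5,-7,N) → sL=40/61, sR=40/29, mL=3600/1769, mR=1280/1769
sensor matrix S = [[10/9, 10/13], [40/61, 40/29]]; det S = 212800/206973
solve [mL_A; mL_B] = S·[w00; w01] and [mR_A; mR_B] = S·[w10; w11]:
  w00 = 1, w01 = 1, w10 = -1, w11 = 1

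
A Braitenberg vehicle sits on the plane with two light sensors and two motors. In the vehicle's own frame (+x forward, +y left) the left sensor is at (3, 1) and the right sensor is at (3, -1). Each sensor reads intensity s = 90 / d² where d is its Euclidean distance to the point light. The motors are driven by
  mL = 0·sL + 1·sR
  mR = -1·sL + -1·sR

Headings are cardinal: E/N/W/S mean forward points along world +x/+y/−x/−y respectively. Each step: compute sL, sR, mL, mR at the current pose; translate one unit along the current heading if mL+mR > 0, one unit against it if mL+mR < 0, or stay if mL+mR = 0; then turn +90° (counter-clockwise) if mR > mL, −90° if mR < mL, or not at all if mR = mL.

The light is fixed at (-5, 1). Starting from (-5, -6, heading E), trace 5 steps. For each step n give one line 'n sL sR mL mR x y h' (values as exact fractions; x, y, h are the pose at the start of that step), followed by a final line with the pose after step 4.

n=0: pose=(-5,-6,E); sL=2, sR=90/73; mL=90/73, mR=-236/73; mL+mR=-2 → advance -1; mR−mL=-326/73 → turn -1·90°
n=1: pose=(-6,-6,S); sL=9/10, sR=45/52; mL=45/52, mR=-459/260; mL+mR=-9/10 → advance -1; mR−mL=-171/65 → turn -1·90°
n=2: pose=(-6,-5,W); sL=18/13, sR=90/41; mL=90/41, mR=-1908/533; mL+mR=-18/13 → advance -1; mR−mL=-3078/533 → turn -1·90°
n=3: pose=(-5,-5,N); sL=9, sR=9; mL=9, mR=-18; mL+mR=-9 → advance -1; mR−mL=-27 → turn -1·90°
n=4: pose=(-5,-6,E); sL=2, sR=90/73; mL=90/73, mR=-236/73; mL+mR=-2 → advance -1; mR−mL=-326/73 → turn -1·90°

0 2 90/73 90/73 -236/73 -5 -6 E
1 9/10 45/52 45/52 -459/260 -6 -6 S
2 18/13 90/41 90/41 -1908/533 -6 -5 W
3 9 9 9 -18 -5 -5 N
4 2 90/73 90/73 -236/73 -5 -6 E
final -6 -6 S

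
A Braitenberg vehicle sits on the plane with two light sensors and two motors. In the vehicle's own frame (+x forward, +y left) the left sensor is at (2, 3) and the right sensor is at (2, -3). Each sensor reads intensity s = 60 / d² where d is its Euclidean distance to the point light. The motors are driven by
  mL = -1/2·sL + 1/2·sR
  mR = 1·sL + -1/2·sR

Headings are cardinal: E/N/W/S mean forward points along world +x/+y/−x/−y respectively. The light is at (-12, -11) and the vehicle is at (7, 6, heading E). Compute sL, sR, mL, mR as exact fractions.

left sensor world pos  = (9, 9); dL² = 841
right sensor world pos = (9, 3); dR² = 637
sL = 60/841 = 60/841
sR = 60/637 = 60/637
mL = -1/2·sL + 1/2·sR = 6120/535717
mR = 1·sL + -1/2·sR = 12990/535717

60/841 60/637 6120/535717 12990/535717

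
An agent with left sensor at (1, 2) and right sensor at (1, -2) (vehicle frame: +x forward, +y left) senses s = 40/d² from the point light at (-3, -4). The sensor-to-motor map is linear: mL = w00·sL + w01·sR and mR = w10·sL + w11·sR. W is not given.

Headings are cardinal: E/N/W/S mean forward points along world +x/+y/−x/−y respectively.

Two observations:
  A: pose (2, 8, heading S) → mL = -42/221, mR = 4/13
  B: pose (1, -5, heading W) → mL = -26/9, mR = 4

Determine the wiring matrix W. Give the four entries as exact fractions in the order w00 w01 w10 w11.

1/2 -1 0 1

obs A: pose=(2,8,S) → sL=4/17, sR=4/13, mL=-42/221, mR=4/13
obs B: pose=(1,-5,W) → sL=20/9, sR=4, mL=-26/9, mR=4
sensor matrix S = [[4/17, 4/13], [20/9, 4]]; det S = 512/1989
solve [mL_A; mL_B] = S·[w00; w01] and [mR_A; mR_B] = S·[w10; w11]:
  w00 = 1/2, w01 = -1, w10 = 0, w11 = 1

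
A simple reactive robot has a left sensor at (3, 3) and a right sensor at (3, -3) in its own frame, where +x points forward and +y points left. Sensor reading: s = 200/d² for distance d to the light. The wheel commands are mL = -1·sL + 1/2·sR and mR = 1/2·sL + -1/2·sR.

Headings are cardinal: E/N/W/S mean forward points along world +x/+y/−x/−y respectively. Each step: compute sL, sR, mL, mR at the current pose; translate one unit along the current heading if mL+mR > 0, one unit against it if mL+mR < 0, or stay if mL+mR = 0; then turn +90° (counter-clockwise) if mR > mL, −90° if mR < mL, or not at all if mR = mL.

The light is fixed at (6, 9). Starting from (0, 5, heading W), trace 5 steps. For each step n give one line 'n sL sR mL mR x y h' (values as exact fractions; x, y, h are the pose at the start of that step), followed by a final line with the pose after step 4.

0 20/13 100/41 -170/533 -240/533 0 5 W
1 40/13 40 220/13 -240/13 1 5 N
2 25 50/17 -400/17 375/34 1 4 E
3 40/17 200/13 1180/221 -1440/221 0 4 N
4 100/9 20/9 -10 40/9 0 3 E
final -1 3 N

n=0: pose=(0,5,W); sL=20/13, sR=100/41; mL=-170/533, mR=-240/533; mL+mR=-10/13 → advance -1; mR−mL=-70/533 → turn -1·90°
n=1: pose=(1,5,N); sL=40/13, sR=40; mL=220/13, mR=-240/13; mL+mR=-20/13 → advance -1; mR−mL=-460/13 → turn -1·90°
n=2: pose=(1,4,E); sL=25, sR=50/17; mL=-400/17, mR=375/34; mL+mR=-25/2 → advance -1; mR−mL=1175/34 → turn +1·90°
n=3: pose=(0,4,N); sL=40/17, sR=200/13; mL=1180/221, mR=-1440/221; mL+mR=-20/17 → advance -1; mR−mL=-2620/221 → turn -1·90°
n=4: pose=(0,3,E); sL=100/9, sR=20/9; mL=-10, mR=40/9; mL+mR=-50/9 → advance -1; mR−mL=130/9 → turn +1·90°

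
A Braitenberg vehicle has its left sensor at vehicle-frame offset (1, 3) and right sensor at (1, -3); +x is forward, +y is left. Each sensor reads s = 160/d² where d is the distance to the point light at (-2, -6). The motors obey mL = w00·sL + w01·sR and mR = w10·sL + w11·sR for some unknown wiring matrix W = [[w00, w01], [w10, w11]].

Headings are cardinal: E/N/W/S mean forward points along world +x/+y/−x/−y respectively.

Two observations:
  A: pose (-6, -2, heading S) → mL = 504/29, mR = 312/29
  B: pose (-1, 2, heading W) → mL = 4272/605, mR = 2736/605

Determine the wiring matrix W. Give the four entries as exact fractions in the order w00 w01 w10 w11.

1 1/2 1/2 1

obs A: pose=(-6,-2,S) → sL=16, sR=80/29, mL=504/29, mR=312/29
obs B: pose=(-1,2,W) → sL=32/5, sR=160/121, mL=4272/605, mR=2736/605
sensor matrix S = [[16, 80/29], [32/5, 160/121]]; det S = 12288/3509
solve [mL_A; mL_B] = S·[w00; w01] and [mR_A; mR_B] = S·[w10; w11]:
  w00 = 1, w01 = 1/2, w10 = 1/2, w11 = 1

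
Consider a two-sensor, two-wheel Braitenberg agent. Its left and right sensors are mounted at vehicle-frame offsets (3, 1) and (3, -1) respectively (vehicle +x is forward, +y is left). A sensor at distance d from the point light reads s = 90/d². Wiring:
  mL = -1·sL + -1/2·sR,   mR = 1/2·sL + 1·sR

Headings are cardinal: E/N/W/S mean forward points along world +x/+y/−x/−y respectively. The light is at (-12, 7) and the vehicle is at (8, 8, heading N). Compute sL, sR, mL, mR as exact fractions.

left sensor world pos  = (7, 11); dL² = 377
right sensor world pos = (9, 11); dR² = 457
sL = 90/377 = 90/377
sR = 90/457 = 90/457
mL = -1·sL + -1/2·sR = -58095/172289
mR = 1/2·sL + 1·sR = 54495/172289

90/377 90/457 -58095/172289 54495/172289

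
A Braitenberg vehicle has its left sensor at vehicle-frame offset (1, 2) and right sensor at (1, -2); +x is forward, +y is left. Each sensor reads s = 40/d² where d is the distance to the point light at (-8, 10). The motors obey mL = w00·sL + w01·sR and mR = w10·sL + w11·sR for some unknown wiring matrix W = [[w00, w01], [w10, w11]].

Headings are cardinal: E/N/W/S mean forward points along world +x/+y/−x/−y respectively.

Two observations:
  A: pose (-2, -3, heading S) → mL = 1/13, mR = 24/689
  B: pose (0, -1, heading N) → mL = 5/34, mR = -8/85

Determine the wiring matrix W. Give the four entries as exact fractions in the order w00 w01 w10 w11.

1/2 0 -1 1

obs A: pose=(-2,-3,S) → sL=2/13, sR=10/53, mL=1/13, mR=24/689
obs B: pose=(0,-1,N) → sL=5/17, sR=1/5, mL=5/34, mR=-8/85
sensor matrix S = [[2/13, 10/53], [5/17, 1/5]]; det S = -1448/58565
solve [mL_A; mL_B] = S·[w00; w01] and [mR_A; mR_B] = S·[w10; w11]:
  w00 = 1/2, w01 = 0, w10 = -1, w11 = 1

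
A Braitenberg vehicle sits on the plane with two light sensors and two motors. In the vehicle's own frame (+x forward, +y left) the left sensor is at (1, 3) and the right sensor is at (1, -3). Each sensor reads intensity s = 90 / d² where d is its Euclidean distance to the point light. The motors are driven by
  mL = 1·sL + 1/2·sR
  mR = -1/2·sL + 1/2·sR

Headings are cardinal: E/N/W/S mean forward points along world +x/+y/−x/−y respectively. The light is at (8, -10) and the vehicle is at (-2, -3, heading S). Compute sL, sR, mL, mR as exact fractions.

left sensor world pos  = (1, -4); dL² = 85
right sensor world pos = (-5, -4); dR² = 205
sL = 90/85 = 18/17
sR = 90/205 = 18/41
mL = 1·sL + 1/2·sR = 891/697
mR = -1/2·sL + 1/2·sR = -216/697

18/17 18/41 891/697 -216/697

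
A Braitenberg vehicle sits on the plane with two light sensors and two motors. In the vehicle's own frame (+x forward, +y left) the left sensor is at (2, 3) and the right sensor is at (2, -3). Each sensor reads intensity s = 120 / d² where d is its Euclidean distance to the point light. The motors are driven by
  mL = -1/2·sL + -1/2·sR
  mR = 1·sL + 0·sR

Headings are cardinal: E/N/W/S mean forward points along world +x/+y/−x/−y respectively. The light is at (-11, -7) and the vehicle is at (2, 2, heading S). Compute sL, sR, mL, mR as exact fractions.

24/61 120/149 -5448/9089 24/61

left sensor world pos  = (5, 0); dL² = 305
right sensor world pos = (-1, 0); dR² = 149
sL = 120/305 = 24/61
sR = 120/149 = 120/149
mL = -1/2·sL + -1/2·sR = -5448/9089
mR = 1·sL + 0·sR = 24/61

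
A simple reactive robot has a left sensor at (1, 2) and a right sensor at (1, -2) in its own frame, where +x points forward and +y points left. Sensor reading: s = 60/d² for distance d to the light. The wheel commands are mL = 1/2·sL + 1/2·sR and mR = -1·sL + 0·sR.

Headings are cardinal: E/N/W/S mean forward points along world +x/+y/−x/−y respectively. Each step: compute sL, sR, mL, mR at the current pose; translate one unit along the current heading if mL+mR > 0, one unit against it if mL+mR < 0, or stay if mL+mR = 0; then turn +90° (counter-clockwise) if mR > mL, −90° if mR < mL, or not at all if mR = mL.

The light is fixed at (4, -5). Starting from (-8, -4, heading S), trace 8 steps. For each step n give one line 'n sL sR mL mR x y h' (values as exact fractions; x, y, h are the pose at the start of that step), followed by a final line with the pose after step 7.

n=0: pose=(-8,-4,S); sL=3/5, sR=15/49; mL=111/245, mR=-3/5; mL+mR=-36/245 → advance -1; mR−mL=-258/245 → turn -1·90°
n=1: pose=(-8,-3,W); sL=60/169, sR=12/37; mL=2124/6253, mR=-60/169; mL+mR=-96/6253 → advance -1; mR−mL=-4344/6253 → turn -1·90°
n=2: pose=(-7,-3,N); sL=30/89, sR=2/3; mL=134/267, mR=-30/89; mL+mR=44/267 → advance +1; mR−mL=-224/267 → turn -1·90°
n=3: pose=(-7,-2,E); sL=12/25, sR=60/101; mL=1356/2525, mR=-12/25; mL+mR=144/2525 → advance +1; mR−mL=-2568/2525 → turn -1·90°
n=4: pose=(-6,-2,S); sL=15/17, sR=15/37; mL=405/629, mR=-15/17; mL+mR=-150/629 → advance -1; mR−mL=-960/629 → turn -1·90°
n=5: pose=(-6,-1,W); sL=12/25, sR=60/157; mL=1692/3925, mR=-12/25; mL+mR=-192/3925 → advance -1; mR−mL=-3576/3925 → turn -1·90°
n=6: pose=(-5,-1,N); sL=30/73, sR=30/37; mL=1650/2701, mR=-30/73; mL+mR=540/2701 → advance +1; mR−mL=-2760/2701 → turn -1·90°
n=7: pose=(-5,0,E); sL=60/113, sR=60/73; mL=5580/8249, mR=-60/113; mL+mR=1200/8249 → advance +1; mR−mL=-9960/8249 → turn -1·90°

0 3/5 15/49 111/245 -3/5 -8 -4 S
1 60/169 12/37 2124/6253 -60/169 -8 -3 W
2 30/89 2/3 134/267 -30/89 -7 -3 N
3 12/25 60/101 1356/2525 -12/25 -7 -2 E
4 15/17 15/37 405/629 -15/17 -6 -2 S
5 12/25 60/157 1692/3925 -12/25 -6 -1 W
6 30/73 30/37 1650/2701 -30/73 -5 -1 N
7 60/113 60/73 5580/8249 -60/113 -5 0 E
final -4 0 S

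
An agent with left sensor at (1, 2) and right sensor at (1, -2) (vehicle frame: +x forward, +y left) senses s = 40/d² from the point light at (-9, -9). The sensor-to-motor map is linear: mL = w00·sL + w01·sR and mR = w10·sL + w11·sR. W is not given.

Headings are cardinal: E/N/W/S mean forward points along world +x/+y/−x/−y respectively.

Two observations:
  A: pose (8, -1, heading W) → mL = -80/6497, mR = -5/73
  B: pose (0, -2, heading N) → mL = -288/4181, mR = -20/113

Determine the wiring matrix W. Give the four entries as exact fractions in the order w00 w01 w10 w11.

-1/2 1/2 -1/2 0

obs A: pose=(8,-1,W) → sL=10/73, sR=10/89, mL=-80/6497, mR=-5/73
obs B: pose=(0,-2,N) → sL=40/113, sR=8/37, mL=-288/4181, mR=-20/113
sensor matrix S = [[10/73, 10/89], [40/113, 8/37]]; det S = -275840/27163957
solve [mL_A; mL_B] = S·[w00; w01] and [mR_A; mR_B] = S·[w10; w11]:
  w00 = -1/2, w01 = 1/2, w10 = -1/2, w11 = 0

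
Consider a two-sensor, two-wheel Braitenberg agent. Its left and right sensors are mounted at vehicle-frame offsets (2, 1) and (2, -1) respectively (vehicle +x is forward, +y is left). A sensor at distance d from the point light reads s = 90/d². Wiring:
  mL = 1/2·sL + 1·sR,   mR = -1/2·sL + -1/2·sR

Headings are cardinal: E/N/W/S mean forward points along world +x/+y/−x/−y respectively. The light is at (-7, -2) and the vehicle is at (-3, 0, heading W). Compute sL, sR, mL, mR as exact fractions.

18 90/13 207/13 -162/13

left sensor world pos  = (-5, -1); dL² = 5
right sensor world pos = (-5, 1); dR² = 13
sL = 90/5 = 18
sR = 90/13 = 90/13
mL = 1/2·sL + 1·sR = 207/13
mR = -1/2·sL + -1/2·sR = -162/13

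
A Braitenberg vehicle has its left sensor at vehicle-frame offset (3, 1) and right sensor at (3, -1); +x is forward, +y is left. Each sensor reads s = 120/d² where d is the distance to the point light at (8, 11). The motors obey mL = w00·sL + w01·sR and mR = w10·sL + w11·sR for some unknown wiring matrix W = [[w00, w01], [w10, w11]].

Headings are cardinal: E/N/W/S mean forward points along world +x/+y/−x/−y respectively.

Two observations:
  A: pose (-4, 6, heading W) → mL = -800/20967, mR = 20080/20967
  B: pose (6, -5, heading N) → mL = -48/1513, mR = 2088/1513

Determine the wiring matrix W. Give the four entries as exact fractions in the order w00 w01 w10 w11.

obs A: pose=(-4,6,W) → sL=40/87, sR=120/241, mL=-800/20967, mR=20080/20967
obs B: pose=(6,-5,N) → sL=60/89, sR=12/17, mL=-48/1513, mR=2088/1513
sensor matrix S = [[40/87, 120/241], [60/89, 12/17]]; det S = -117760/10574357
solve [mL_A; mL_B] = S·[w00; w01] and [mR_A; mR_B] = S·[w10; w11]:
  w00 = 1, w01 = -1, w10 = 1, w11 = 1

1 -1 1 1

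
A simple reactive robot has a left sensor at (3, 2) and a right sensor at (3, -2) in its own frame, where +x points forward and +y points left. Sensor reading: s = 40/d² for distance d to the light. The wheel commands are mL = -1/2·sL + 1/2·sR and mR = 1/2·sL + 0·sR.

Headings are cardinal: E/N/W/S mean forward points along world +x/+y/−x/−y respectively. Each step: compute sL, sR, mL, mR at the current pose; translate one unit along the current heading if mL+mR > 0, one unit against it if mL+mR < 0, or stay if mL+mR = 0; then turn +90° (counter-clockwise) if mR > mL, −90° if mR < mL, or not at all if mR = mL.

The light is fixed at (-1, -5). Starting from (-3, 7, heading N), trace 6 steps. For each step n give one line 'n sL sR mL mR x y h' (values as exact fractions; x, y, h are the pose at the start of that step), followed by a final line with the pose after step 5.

n=0: pose=(-3,7,N); sL=40/241, sR=8/45; mL=64/10845, mR=20/241; mL+mR=4/45 → advance +1; mR−mL=836/10845 → turn +1·90°
n=1: pose=(-3,8,W); sL=20/73, sR=4/25; mL=-104/1825, mR=10/73; mL+mR=2/25 → advance +1; mR−mL=354/1825 → turn +1·90°
n=2: pose=(-4,8,S); sL=40/101, sR=8/25; mL=-96/2525, mR=20/101; mL+mR=4/25 → advance +1; mR−mL=596/2525 → turn +1·90°
n=3: pose=(-4,7,E); sL=10/49, sR=2/5; mL=24/245, mR=5/49; mL+mR=1/5 → advance +1; mR−mL=1/245 → turn +1·90°
n=4: pose=(-3,7,N); sL=40/241, sR=8/45; mL=64/10845, mR=20/241; mL+mR=4/45 → advance +1; mR−mL=836/10845 → turn +1·90°
n=5: pose=(-3,8,W); sL=20/73, sR=4/25; mL=-104/1825, mR=10/73; mL+mR=2/25 → advance +1; mR−mL=354/1825 → turn +1·90°

0 40/241 8/45 64/10845 20/241 -3 7 N
1 20/73 4/25 -104/1825 10/73 -3 8 W
2 40/101 8/25 -96/2525 20/101 -4 8 S
3 10/49 2/5 24/245 5/49 -4 7 E
4 40/241 8/45 64/10845 20/241 -3 7 N
5 20/73 4/25 -104/1825 10/73 -3 8 W
final -4 8 S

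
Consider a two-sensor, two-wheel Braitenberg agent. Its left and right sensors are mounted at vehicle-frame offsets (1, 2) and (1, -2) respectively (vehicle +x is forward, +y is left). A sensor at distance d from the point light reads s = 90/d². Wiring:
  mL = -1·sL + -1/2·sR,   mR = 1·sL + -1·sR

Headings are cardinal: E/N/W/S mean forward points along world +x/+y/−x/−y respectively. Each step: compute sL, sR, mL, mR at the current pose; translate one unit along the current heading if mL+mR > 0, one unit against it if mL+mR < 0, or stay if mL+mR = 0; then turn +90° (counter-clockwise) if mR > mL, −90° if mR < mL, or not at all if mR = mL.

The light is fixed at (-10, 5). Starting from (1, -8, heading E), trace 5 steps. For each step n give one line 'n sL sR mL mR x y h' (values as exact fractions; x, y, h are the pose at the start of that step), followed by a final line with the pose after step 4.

0 18/53 10/41 -1003/2173 208/2173 1 -8 E
1 45/104 5/16 -245/416 25/208 0 -8 N
2 90/337 2/5 -787/1685 -224/1685 0 -9 W
3 45/197 5/17 -2515/6698 -220/3349 1 -9 S
4 18/53 10/41 -1003/2173 208/2173 1 -8 E
final 0 -8 N

n=0: pose=(1,-8,E); sL=18/53, sR=10/41; mL=-1003/2173, mR=208/2173; mL+mR=-15/41 → advance -1; mR−mL=1211/2173 → turn +1·90°
n=1: pose=(0,-8,N); sL=45/104, sR=5/16; mL=-245/416, mR=25/208; mL+mR=-15/32 → advance -1; mR−mL=295/416 → turn +1·90°
n=2: pose=(0,-9,W); sL=90/337, sR=2/5; mL=-787/1685, mR=-224/1685; mL+mR=-3/5 → advance -1; mR−mL=563/1685 → turn +1·90°
n=3: pose=(1,-9,S); sL=45/197, sR=5/17; mL=-2515/6698, mR=-220/3349; mL+mR=-15/34 → advance -1; mR−mL=2075/6698 → turn +1·90°
n=4: pose=(1,-8,E); sL=18/53, sR=10/41; mL=-1003/2173, mR=208/2173; mL+mR=-15/41 → advance -1; mR−mL=1211/2173 → turn +1·90°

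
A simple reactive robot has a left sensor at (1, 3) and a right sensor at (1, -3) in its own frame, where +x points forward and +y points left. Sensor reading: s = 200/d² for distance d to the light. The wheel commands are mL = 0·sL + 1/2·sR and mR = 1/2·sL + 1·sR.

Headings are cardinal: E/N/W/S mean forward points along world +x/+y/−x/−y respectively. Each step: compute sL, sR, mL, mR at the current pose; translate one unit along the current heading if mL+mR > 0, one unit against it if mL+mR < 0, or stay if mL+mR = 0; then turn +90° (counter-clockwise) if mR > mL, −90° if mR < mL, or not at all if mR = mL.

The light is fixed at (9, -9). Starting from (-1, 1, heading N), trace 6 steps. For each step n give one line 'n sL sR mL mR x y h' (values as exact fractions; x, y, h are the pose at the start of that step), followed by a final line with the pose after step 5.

0 20/29 20/17 10/17 750/493 -1 1 N
1 40/37 200/317 100/317 13740/11729 -1 2 W
2 50/41 25/37 25/74 1950/1517 -2 2 S
3 200/269 200/149 100/149 68700/40081 -2 1 E
4 20/29 20/17 10/17 750/493 -1 1 N
5 40/37 200/317 100/317 13740/11729 -1 2 W
final -2 2 S

n=0: pose=(-1,1,N); sL=20/29, sR=20/17; mL=10/17, mR=750/493; mL+mR=1040/493 → advance +1; mR−mL=460/493 → turn +1·90°
n=1: pose=(-1,2,W); sL=40/37, sR=200/317; mL=100/317, mR=13740/11729; mL+mR=17440/11729 → advance +1; mR−mL=10040/11729 → turn +1·90°
n=2: pose=(-2,2,S); sL=50/41, sR=25/37; mL=25/74, mR=1950/1517; mL+mR=4925/3034 → advance +1; mR−mL=2875/3034 → turn +1·90°
n=3: pose=(-2,1,E); sL=200/269, sR=200/149; mL=100/149, mR=68700/40081; mL+mR=95600/40081 → advance +1; mR−mL=41800/40081 → turn +1·90°
n=4: pose=(-1,1,N); sL=20/29, sR=20/17; mL=10/17, mR=750/493; mL+mR=1040/493 → advance +1; mR−mL=460/493 → turn +1·90°
n=5: pose=(-1,2,W); sL=40/37, sR=200/317; mL=100/317, mR=13740/11729; mL+mR=17440/11729 → advance +1; mR−mL=10040/11729 → turn +1·90°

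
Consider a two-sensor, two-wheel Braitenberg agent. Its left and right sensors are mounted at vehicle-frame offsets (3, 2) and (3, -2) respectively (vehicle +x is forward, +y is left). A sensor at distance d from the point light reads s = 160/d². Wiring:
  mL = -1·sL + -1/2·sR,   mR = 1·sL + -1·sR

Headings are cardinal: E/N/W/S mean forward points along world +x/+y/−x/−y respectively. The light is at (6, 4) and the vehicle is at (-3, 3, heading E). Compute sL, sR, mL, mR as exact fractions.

160/37 32/9 -2032/333 256/333

left sensor world pos  = (0, 5); dL² = 37
right sensor world pos = (0, 1); dR² = 45
sL = 160/37 = 160/37
sR = 160/45 = 32/9
mL = -1·sL + -1/2·sR = -2032/333
mR = 1·sL + -1·sR = 256/333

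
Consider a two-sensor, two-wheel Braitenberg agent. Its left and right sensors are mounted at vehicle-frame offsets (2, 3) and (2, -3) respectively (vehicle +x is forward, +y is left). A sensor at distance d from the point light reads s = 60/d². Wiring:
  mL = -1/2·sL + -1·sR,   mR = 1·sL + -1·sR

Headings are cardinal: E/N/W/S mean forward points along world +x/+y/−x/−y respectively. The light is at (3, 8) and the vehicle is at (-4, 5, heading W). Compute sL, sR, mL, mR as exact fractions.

20/39 20/27 -350/351 -80/351

left sensor world pos  = (-6, 2); dL² = 117
right sensor world pos = (-6, 8); dR² = 81
sL = 60/117 = 20/39
sR = 60/81 = 20/27
mL = -1/2·sL + -1·sR = -350/351
mR = 1·sL + -1·sR = -80/351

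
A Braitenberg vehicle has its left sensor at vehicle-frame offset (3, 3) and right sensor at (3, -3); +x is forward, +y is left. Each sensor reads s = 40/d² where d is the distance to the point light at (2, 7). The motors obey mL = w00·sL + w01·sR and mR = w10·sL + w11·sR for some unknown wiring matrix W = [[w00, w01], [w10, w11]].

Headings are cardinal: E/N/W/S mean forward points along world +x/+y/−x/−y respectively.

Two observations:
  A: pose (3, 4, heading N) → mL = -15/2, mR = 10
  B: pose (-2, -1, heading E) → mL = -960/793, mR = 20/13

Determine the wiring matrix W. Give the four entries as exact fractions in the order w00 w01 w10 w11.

-1 1 1 0

obs A: pose=(3,4,N) → sL=10, sR=5/2, mL=-15/2, mR=10
obs B: pose=(-2,-1,E) → sL=20/13, sR=20/61, mL=-960/793, mR=20/13
sensor matrix S = [[10, 5/2], [20/13, 20/61]]; det S = -450/793
solve [mL_A; mL_B] = S·[w00; w01] and [mR_A; mR_B] = S·[w10; w11]:
  w00 = -1, w01 = 1, w10 = 1, w11 = 0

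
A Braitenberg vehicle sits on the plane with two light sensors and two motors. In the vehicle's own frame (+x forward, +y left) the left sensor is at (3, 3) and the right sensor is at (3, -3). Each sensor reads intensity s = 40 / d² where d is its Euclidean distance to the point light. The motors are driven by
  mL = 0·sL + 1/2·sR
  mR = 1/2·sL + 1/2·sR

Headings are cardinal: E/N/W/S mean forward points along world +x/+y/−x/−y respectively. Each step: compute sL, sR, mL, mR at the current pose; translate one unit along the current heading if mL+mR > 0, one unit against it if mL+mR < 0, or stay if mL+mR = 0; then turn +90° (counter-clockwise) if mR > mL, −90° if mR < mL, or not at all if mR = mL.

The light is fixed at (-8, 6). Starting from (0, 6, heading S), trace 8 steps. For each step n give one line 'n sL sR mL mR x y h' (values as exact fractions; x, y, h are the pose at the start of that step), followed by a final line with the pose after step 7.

0 4/13 20/17 10/17 164/221 0 6 S
1 8/25 40/137 20/137 1048/3425 0 5 E
2 1 10/37 5/37 47/74 1 5 N
3 8/9 8/9 4/9 8/9 1 6 W
4 4/13 20/17 10/17 164/221 0 6 S
5 8/25 40/137 20/137 1048/3425 0 5 E
6 1 10/37 5/37 47/74 1 5 N
7 8/9 8/9 4/9 8/9 1 6 W
final 0 6 S

n=0: pose=(0,6,S); sL=4/13, sR=20/17; mL=10/17, mR=164/221; mL+mR=294/221 → advance +1; mR−mL=2/13 → turn +1·90°
n=1: pose=(0,5,E); sL=8/25, sR=40/137; mL=20/137, mR=1048/3425; mL+mR=1548/3425 → advance +1; mR−mL=4/25 → turn +1·90°
n=2: pose=(1,5,N); sL=1, sR=10/37; mL=5/37, mR=47/74; mL+mR=57/74 → advance +1; mR−mL=1/2 → turn +1·90°
n=3: pose=(1,6,W); sL=8/9, sR=8/9; mL=4/9, mR=8/9; mL+mR=4/3 → advance +1; mR−mL=4/9 → turn +1·90°
n=4: pose=(0,6,S); sL=4/13, sR=20/17; mL=10/17, mR=164/221; mL+mR=294/221 → advance +1; mR−mL=2/13 → turn +1·90°
n=5: pose=(0,5,E); sL=8/25, sR=40/137; mL=20/137, mR=1048/3425; mL+mR=1548/3425 → advance +1; mR−mL=4/25 → turn +1·90°
n=6: pose=(1,5,N); sL=1, sR=10/37; mL=5/37, mR=47/74; mL+mR=57/74 → advance +1; mR−mL=1/2 → turn +1·90°
n=7: pose=(1,6,W); sL=8/9, sR=8/9; mL=4/9, mR=8/9; mL+mR=4/3 → advance +1; mR−mL=4/9 → turn +1·90°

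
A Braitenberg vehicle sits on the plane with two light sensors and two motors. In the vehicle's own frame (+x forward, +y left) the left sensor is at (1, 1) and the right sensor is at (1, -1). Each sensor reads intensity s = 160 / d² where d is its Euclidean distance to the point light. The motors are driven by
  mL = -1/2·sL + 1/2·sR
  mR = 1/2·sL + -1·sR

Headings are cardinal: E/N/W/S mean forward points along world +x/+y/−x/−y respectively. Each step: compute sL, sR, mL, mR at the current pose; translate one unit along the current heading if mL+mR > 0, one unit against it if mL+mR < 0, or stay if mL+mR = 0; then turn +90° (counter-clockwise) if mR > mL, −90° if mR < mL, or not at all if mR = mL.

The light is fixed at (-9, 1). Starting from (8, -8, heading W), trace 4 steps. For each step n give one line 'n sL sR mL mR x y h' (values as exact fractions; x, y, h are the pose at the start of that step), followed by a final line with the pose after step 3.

0 40/89 1/2 9/356 -49/178 8 -8 W
1 160/353 32/85 -1152/30005 -4496/30005 9 -8 N
2 80/221 80/241 -800/53261 -8040/53261 9 -9 E
3 32/89 160/377 1088/33553 -8208/33553 8 -9 S
final 8 -8 W

n=0: pose=(8,-8,W); sL=40/89, sR=1/2; mL=9/356, mR=-49/178; mL+mR=-1/4 → advance -1; mR−mL=-107/356 → turn -1·90°
n=1: pose=(9,-8,N); sL=160/353, sR=32/85; mL=-1152/30005, mR=-4496/30005; mL+mR=-16/85 → advance -1; mR−mL=-3344/30005 → turn -1·90°
n=2: pose=(9,-9,E); sL=80/221, sR=80/241; mL=-800/53261, mR=-8040/53261; mL+mR=-40/241 → advance -1; mR−mL=-7240/53261 → turn -1·90°
n=3: pose=(8,-9,S); sL=32/89, sR=160/377; mL=1088/33553, mR=-8208/33553; mL+mR=-80/377 → advance -1; mR−mL=-9296/33553 → turn -1·90°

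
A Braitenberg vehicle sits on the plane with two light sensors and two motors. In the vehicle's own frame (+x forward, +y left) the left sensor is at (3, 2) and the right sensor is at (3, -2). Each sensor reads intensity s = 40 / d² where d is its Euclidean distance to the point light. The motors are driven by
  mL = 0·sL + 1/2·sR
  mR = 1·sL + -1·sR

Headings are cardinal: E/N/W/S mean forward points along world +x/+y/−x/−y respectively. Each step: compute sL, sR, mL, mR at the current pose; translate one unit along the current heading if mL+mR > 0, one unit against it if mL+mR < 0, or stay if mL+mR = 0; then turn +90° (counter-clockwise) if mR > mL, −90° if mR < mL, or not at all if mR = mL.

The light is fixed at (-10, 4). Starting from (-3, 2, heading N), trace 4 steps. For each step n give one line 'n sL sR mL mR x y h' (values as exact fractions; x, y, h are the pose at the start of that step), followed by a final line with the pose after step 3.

0 20/13 20/41 10/41 560/533 -3 2 N
1 8/5 40/17 20/17 -64/85 -3 3 W
2 2 10/17 5/17 24/17 -4 3 N
3 40/13 40/13 20/13 0 -4 4 W
final -5 4 N

n=0: pose=(-3,2,N); sL=20/13, sR=20/41; mL=10/41, mR=560/533; mL+mR=690/533 → advance +1; mR−mL=430/533 → turn +1·90°
n=1: pose=(-3,3,W); sL=8/5, sR=40/17; mL=20/17, mR=-64/85; mL+mR=36/85 → advance +1; mR−mL=-164/85 → turn -1·90°
n=2: pose=(-4,3,N); sL=2, sR=10/17; mL=5/17, mR=24/17; mL+mR=29/17 → advance +1; mR−mL=19/17 → turn +1·90°
n=3: pose=(-4,4,W); sL=40/13, sR=40/13; mL=20/13, mR=0; mL+mR=20/13 → advance +1; mR−mL=-20/13 → turn -1·90°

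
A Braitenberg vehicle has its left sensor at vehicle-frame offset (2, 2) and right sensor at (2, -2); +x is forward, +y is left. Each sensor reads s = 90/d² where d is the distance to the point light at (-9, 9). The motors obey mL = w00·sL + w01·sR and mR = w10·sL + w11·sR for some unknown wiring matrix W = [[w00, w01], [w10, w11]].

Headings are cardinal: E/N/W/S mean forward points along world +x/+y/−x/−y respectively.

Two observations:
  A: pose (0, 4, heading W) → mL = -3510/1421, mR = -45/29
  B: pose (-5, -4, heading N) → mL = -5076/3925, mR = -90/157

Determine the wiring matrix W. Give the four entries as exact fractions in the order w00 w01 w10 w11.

obs A: pose=(0,4,W) → sL=45/49, sR=45/29, mL=-3510/1421, mR=-45/29
obs B: pose=(-5,-4,N) → sL=18/25, sR=90/157, mL=-5076/3925, mR=-90/157
sensor matrix S = [[45/49, 45/29], [18/25, 90/157]]; det S = -659016/1115485
solve [mL_A; mL_B] = S·[w00; w01] and [mR_A; mR_B] = S·[w10; w11]:
  w00 = -1, w01 = -1, w10 = 0, w11 = -1

-1 -1 0 -1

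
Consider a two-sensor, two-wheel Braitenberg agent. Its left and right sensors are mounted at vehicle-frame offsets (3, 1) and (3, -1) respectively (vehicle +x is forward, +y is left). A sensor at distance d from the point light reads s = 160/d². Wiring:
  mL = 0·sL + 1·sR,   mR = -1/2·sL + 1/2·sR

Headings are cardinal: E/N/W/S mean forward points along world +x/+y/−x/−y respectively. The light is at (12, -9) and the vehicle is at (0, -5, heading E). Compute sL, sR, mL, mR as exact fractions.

left sensor world pos  = (3, -4); dL² = 106
right sensor world pos = (3, -6); dR² = 90
sL = 160/106 = 80/53
sR = 160/90 = 16/9
mL = 0·sL + 1·sR = 16/9
mR = -1/2·sL + 1/2·sR = 64/477

80/53 16/9 16/9 64/477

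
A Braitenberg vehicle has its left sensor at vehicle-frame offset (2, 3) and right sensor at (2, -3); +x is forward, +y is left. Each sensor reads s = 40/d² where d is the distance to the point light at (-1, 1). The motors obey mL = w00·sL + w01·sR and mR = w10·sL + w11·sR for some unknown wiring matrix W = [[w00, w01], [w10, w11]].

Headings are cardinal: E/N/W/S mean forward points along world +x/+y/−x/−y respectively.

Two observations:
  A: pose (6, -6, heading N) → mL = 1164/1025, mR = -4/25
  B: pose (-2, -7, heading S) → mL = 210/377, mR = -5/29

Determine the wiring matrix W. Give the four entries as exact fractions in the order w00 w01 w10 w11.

1 1/2 0 -1/2

obs A: pose=(6,-6,N) → sL=40/41, sR=8/25, mL=1164/1025, mR=-4/25
obs B: pose=(-2,-7,S) → sL=5/13, sR=10/29, mL=210/377, mR=-5/29
sensor matrix S = [[40/41, 8/25], [5/13, 10/29]]; det S = 16488/77285
solve [mL_A; mL_B] = S·[w00; w01] and [mR_A; mR_B] = S·[w10; w11]:
  w00 = 1, w01 = 1/2, w10 = 0, w11 = -1/2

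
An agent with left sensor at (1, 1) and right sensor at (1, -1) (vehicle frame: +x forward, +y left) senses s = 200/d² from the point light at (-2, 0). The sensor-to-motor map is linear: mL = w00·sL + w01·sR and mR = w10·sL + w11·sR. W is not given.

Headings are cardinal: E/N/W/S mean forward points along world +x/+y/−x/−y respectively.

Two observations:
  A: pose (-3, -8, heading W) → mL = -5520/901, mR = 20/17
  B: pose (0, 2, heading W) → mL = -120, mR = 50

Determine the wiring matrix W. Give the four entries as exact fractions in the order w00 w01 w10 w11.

obs A: pose=(-3,-8,W) → sL=40/17, sR=200/53, mL=-5520/901, mR=20/17
obs B: pose=(0,2,W) → sL=100, sR=20, mL=-120, mR=50
sensor matrix S = [[40/17, 200/53], [100, 20]]; det S = -297600/901
solve [mL_A; mL_B] = S·[w00; w01] and [mR_A; mR_B] = S·[w10; w11]:
  w00 = -1, w01 = -1, w10 = 1/2, w11 = 0

-1 -1 1/2 0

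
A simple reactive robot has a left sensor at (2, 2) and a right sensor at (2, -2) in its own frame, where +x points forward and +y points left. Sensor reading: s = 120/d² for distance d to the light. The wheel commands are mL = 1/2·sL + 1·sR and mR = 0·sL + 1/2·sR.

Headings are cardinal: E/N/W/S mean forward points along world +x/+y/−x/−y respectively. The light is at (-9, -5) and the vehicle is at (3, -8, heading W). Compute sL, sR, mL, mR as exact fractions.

24/25 120/101 4212/2525 60/101

left sensor world pos  = (1, -10); dL² = 125
right sensor world pos = (1, -6); dR² = 101
sL = 120/125 = 24/25
sR = 120/101 = 120/101
mL = 1/2·sL + 1·sR = 4212/2525
mR = 0·sL + 1/2·sR = 60/101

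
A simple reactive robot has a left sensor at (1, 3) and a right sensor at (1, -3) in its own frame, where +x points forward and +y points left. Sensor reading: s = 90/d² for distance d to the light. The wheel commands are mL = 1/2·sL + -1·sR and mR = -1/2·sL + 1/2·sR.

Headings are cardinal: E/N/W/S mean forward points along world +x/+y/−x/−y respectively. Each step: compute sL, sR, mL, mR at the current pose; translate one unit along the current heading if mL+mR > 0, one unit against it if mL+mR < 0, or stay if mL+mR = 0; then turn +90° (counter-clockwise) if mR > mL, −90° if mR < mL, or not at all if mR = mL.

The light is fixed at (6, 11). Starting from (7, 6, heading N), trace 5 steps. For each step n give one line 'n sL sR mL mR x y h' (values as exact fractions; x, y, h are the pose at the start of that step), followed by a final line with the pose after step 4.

0 9/2 45/16 -9/16 -27/32 7 6 N
1 90/13 18/17 531/221 -648/221 7 5 E
2 45/29 45/29 -45/58 0 6 5 S
3 18 18/13 99/13 -108/13 6 6 E
4 9/4 45/26 -63/104 -27/104 5 6 S
final 5 7 E

n=0: pose=(7,6,N); sL=9/2, sR=45/16; mL=-9/16, mR=-27/32; mL+mR=-45/32 → advance -1; mR−mL=-9/32 → turn -1·90°
n=1: pose=(7,5,E); sL=90/13, sR=18/17; mL=531/221, mR=-648/221; mL+mR=-9/17 → advance -1; mR−mL=-1179/221 → turn -1·90°
n=2: pose=(6,5,S); sL=45/29, sR=45/29; mL=-45/58, mR=0; mL+mR=-45/58 → advance -1; mR−mL=45/58 → turn +1·90°
n=3: pose=(6,6,E); sL=18, sR=18/13; mL=99/13, mR=-108/13; mL+mR=-9/13 → advance -1; mR−mL=-207/13 → turn -1·90°
n=4: pose=(5,6,S); sL=9/4, sR=45/26; mL=-63/104, mR=-27/104; mL+mR=-45/52 → advance -1; mR−mL=9/26 → turn +1·90°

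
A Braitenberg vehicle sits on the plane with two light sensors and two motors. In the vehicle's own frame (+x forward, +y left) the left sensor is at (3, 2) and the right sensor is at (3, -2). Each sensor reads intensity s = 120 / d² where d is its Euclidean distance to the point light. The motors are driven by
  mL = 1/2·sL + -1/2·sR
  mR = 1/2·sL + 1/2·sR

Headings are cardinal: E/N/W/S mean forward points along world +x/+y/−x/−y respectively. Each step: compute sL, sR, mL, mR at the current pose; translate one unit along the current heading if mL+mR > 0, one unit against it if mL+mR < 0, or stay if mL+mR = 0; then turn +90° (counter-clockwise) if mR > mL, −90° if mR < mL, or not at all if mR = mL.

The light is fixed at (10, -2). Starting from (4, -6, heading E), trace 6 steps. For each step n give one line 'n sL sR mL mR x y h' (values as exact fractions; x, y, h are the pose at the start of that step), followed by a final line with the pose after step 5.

n=0: pose=(4,-6,E); sL=120/13, sR=8/3; mL=128/39, mR=232/39; mL+mR=120/13 → advance +1; mR−mL=8/3 → turn +1·90°
n=1: pose=(5,-6,N); sL=12/5, sR=12; mL=-24/5, mR=36/5; mL+mR=12/5 → advance +1; mR−mL=12 → turn +1·90°
n=2: pose=(5,-5,W); sL=120/89, sR=24/13; mL=-288/1157, mR=1848/1157; mL+mR=120/89 → advance +1; mR−mL=24/13 → turn +1·90°
n=3: pose=(4,-5,S); sL=30/13, sR=6/5; mL=36/65, mR=114/65; mL+mR=30/13 → advance +1; mR−mL=6/5 → turn +1·90°
n=4: pose=(4,-6,E); sL=120/13, sR=8/3; mL=128/39, mR=232/39; mL+mR=120/13 → advance +1; mR−mL=8/3 → turn +1·90°
n=5: pose=(5,-6,N); sL=12/5, sR=12; mL=-24/5, mR=36/5; mL+mR=12/5 → advance +1; mR−mL=12 → turn +1·90°

0 120/13 8/3 128/39 232/39 4 -6 E
1 12/5 12 -24/5 36/5 5 -6 N
2 120/89 24/13 -288/1157 1848/1157 5 -5 W
3 30/13 6/5 36/65 114/65 4 -5 S
4 120/13 8/3 128/39 232/39 4 -6 E
5 12/5 12 -24/5 36/5 5 -6 N
final 5 -5 W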